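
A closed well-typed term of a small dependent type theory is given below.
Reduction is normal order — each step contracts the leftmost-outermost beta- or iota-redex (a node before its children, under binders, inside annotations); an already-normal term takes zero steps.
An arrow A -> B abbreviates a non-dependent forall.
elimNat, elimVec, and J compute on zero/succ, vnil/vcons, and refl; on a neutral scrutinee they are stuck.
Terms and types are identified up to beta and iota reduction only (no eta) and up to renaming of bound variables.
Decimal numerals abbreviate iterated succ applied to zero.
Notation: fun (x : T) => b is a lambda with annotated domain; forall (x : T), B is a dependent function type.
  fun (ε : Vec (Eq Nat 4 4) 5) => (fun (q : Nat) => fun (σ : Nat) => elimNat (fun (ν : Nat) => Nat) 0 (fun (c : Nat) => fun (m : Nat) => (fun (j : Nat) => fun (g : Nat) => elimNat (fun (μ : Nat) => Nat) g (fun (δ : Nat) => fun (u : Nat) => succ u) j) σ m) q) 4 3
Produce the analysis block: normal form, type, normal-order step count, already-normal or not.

resulting normal form:
  fun (ε : Vec (Eq Nat 4 4) 5) => 12
type:
  Vec (Eq Nat 4 4) 5 -> Nat
normal-order step count: 63
started in normal form: no
first contracted redex: a beta-redex


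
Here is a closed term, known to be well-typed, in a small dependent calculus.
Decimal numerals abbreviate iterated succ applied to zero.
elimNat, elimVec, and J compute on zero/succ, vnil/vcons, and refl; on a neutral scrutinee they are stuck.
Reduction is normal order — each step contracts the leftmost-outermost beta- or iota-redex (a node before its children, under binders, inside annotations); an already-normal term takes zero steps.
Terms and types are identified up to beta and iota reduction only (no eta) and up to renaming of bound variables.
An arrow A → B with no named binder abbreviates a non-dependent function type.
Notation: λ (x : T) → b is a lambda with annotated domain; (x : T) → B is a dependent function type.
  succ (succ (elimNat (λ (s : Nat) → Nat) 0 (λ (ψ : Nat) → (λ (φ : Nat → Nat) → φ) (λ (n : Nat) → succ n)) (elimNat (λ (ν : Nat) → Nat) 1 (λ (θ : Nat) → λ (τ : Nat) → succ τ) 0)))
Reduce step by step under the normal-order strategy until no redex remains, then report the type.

normal-order reduction:
  succ (succ (elimNat (λ (s : Nat) → Nat) 0 (λ (ψ : Nat) → (λ (φ : Nat → Nat) → φ) (λ (n : Nat) → succ n)) (elimNat (λ (ν : Nat) → Nat) 1 (λ (θ : Nat) → λ (τ : Nat) → succ τ) 0)))
  ~> succ (succ (elimNat (λ (s : Nat) → Nat) 0 (λ (ψ : Nat) → λ (φ : Nat) → succ φ) (elimNat (λ (n : Nat) → Nat) 1 (λ (ν : Nat) → λ (θ : Nat) → succ θ) 0)))
  ~> succ (succ (elimNat (λ (s : Nat) → Nat) 0 (λ (ψ : Nat) → λ (φ : Nat) → succ φ) 1))
  ~> succ (succ ((λ (s : Nat) → λ (ψ : Nat) → succ ψ) 0 (elimNat (λ (φ : Nat) → Nat) 0 (λ (n : Nat) → λ (ν : Nat) → succ ν) 0)))
  ~> succ (succ ((λ (s : Nat) → succ s) (elimNat (λ (ψ : Nat) → Nat) 0 (λ (φ : Nat) → λ (n : Nat) → succ n) 0)))
  ~> succ (succ (succ (elimNat (λ (s : Nat) → Nat) 0 (λ (ψ : Nat) → λ (φ : Nat) → succ φ) 0)))
  ~> 3
inferred type:
  Nat


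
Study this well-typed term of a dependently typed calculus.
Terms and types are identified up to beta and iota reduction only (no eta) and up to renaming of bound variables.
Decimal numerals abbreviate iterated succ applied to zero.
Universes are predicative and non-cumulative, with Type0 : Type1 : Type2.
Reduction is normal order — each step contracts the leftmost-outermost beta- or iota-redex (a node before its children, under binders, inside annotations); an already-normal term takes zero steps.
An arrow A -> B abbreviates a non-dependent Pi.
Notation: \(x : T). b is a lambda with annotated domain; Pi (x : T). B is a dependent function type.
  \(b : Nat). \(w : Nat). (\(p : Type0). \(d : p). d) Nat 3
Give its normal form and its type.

resulting normal form:
  \(b : Nat). \(w : Nat). 3
type:
  Nat -> Nat -> Nat
observation: the leftmost-outermost redex is a beta-redex, and normalization takes 2 steps.


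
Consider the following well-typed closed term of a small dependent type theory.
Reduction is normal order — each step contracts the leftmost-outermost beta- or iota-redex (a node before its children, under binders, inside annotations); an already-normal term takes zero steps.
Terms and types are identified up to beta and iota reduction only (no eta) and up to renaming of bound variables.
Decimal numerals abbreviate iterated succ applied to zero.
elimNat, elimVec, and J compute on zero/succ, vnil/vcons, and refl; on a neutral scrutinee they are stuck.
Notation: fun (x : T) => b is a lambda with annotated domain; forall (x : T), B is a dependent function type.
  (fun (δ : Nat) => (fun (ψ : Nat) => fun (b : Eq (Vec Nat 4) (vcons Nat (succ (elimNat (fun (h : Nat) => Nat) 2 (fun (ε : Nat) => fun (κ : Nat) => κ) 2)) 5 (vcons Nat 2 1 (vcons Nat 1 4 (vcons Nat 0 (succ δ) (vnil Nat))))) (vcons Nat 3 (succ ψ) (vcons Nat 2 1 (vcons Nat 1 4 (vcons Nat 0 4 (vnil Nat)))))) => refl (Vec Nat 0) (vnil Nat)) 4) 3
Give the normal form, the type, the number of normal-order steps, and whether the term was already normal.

normal form:
  fun (δ : Eq (Vec Nat 4) (vcons Nat 3 5 (vcons Nat 2 1 (vcons Nat 1 4 (vcons Nat 0 4 (vnil Nat))))) (vcons Nat 3 5 (vcons Nat 2 1 (vcons Nat 1 4 (vcons Nat 0 4 (vnil Nat)))))) => refl (Vec Nat 0) (vnil Nat)
type:
  forall (δ : Eq (Vec Nat 4) (vcons Nat 3 5 (vcons Nat 2 1 (vcons Nat 1 4 (vcons Nat 0 4 (vnil Nat))))) (vcons Nat 3 5 (vcons Nat 2 1 (vcons Nat 1 4 (vcons Nat 0 4 (vnil Nat)))))), Eq (Vec Nat 0) (vnil Nat) (vnil Nat)
normal-order step count: 9
term was already normal: no
first contracted redex: a beta-redex


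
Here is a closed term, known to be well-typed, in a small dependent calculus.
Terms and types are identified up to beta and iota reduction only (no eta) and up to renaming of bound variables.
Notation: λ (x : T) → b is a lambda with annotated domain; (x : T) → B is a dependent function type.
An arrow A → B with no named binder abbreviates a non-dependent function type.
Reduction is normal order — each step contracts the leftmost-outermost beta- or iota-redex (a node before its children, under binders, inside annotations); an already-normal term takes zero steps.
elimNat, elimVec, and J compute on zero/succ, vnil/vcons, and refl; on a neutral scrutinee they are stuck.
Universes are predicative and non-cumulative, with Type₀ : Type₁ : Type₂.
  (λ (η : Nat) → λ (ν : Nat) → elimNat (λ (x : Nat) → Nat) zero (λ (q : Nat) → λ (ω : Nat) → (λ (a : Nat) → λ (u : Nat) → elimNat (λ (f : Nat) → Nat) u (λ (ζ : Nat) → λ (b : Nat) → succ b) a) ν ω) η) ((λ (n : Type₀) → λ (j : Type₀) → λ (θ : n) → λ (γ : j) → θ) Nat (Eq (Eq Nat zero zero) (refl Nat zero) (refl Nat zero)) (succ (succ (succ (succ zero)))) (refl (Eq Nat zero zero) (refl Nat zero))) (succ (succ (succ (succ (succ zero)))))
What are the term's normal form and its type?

reduced normal form:
  succ (succ (succ (succ (succ (succ (succ (succ (succ (succ (succ (succ (succ (succ (succ (succ (succ (succ (succ (succ zero)))))))))))))))))))
inferred type:
  Nat
observation: the leftmost-outermost redex is a beta-redex, and normalization takes 37 steps.


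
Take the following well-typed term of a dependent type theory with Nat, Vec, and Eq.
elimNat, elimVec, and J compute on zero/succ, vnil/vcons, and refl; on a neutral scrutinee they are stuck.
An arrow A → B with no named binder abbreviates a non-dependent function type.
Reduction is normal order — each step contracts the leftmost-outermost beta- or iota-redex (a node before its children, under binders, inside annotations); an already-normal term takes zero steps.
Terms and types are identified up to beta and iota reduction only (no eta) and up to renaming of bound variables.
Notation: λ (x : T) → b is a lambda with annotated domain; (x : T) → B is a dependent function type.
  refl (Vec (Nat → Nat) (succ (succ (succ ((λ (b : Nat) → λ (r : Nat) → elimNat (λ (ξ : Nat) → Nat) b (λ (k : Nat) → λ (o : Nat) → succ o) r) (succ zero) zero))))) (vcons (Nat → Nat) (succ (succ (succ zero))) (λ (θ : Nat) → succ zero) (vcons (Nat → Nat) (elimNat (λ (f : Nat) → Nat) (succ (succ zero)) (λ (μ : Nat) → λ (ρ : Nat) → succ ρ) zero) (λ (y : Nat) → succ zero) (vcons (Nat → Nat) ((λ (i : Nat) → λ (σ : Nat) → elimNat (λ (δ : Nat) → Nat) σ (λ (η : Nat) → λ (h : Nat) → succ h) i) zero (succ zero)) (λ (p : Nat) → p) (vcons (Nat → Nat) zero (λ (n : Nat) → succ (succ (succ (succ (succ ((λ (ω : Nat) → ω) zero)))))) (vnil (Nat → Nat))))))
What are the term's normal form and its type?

resulting normal form:
  refl (Vec (Nat → Nat) (succ (succ (succ (succ zero))))) (vcons (Nat → Nat) (succ (succ (succ zero))) (λ (b : Nat) → succ zero) (vcons (Nat → Nat) (succ (succ zero)) (λ (r : Nat) → succ zero) (vcons (Nat → Nat) (succ zero) (λ (ξ : Nat) → ξ) (vcons (Nat → Nat) zero (λ (k : Nat) → succ (succ (succ (succ (succ zero))))) (vnil (Nat → Nat))))))
type:
  Eq (Vec (Nat → Nat) (succ (succ (succ (succ zero))))) (vcons (Nat → Nat) (succ (succ (succ zero))) (λ (b : Nat) → succ zero) (vcons (Nat → Nat) (succ (succ zero)) (λ (r : Nat) → succ zero) (vcons (Nat → Nat) (succ zero) (λ (ξ : Nat) → ξ) (vcons (Nat → Nat) zero (λ (k : Nat) → succ (succ (succ (succ (succ zero))))) (vnil (Nat → Nat)))))) (vcons (Nat → Nat) (succ (succ (succ zero))) (λ (o : Nat) → succ zero) (vcons (Nat → Nat) (succ (succ zero)) (λ (θ : Nat) → succ zero) (vcons (Nat → Nat) (succ zero) (λ (f : Nat) → f) (vcons (Nat → Nat) zero (λ (μ : Nat) → succ (succ (succ (succ (succ zero))))) (vnil (Nat → Nat))))))


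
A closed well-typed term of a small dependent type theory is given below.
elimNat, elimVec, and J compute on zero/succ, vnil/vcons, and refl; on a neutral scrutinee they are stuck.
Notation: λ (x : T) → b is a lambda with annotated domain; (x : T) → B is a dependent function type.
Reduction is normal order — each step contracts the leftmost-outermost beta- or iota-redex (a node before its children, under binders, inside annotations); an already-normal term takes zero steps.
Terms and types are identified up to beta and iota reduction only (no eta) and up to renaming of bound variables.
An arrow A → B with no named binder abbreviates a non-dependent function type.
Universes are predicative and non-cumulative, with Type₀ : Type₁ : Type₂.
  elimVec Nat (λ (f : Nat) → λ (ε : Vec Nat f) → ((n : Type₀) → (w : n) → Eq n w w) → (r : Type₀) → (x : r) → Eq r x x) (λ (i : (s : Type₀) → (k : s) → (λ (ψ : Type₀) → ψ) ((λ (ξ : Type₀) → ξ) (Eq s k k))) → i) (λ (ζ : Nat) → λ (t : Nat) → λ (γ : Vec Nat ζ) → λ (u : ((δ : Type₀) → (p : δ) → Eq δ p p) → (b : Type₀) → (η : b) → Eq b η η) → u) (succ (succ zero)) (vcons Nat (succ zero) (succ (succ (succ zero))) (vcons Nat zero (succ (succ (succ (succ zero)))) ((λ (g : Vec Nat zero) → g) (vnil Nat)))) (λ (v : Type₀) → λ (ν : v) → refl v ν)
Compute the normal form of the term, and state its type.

resulting normal form:
  λ (f : Type₀) → λ (ε : f) → refl f ε
type:
  (f : Type₀) → (ε : f) → Eq f ε ε


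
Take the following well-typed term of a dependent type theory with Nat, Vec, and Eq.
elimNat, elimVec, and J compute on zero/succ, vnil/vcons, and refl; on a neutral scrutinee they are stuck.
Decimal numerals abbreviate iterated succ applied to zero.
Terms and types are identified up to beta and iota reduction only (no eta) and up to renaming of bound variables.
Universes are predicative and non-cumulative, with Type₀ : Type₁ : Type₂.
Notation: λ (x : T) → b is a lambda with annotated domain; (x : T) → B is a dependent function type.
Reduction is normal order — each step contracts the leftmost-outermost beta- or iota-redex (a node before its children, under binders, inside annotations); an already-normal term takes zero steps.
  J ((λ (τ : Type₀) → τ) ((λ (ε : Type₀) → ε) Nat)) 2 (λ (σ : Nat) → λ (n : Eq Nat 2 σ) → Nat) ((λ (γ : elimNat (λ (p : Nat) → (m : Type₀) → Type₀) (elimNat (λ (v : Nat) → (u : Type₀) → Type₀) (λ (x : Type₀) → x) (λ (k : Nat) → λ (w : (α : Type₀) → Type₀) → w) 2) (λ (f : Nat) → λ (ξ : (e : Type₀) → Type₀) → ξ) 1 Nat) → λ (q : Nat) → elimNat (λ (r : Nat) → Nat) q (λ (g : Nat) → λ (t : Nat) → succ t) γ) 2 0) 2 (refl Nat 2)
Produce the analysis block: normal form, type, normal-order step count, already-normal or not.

reduced normal form:
  2
type:
  Nat
steps to reach normal form (normal order): 10
started in normal form: no
first contracted redex: a J iota-redex


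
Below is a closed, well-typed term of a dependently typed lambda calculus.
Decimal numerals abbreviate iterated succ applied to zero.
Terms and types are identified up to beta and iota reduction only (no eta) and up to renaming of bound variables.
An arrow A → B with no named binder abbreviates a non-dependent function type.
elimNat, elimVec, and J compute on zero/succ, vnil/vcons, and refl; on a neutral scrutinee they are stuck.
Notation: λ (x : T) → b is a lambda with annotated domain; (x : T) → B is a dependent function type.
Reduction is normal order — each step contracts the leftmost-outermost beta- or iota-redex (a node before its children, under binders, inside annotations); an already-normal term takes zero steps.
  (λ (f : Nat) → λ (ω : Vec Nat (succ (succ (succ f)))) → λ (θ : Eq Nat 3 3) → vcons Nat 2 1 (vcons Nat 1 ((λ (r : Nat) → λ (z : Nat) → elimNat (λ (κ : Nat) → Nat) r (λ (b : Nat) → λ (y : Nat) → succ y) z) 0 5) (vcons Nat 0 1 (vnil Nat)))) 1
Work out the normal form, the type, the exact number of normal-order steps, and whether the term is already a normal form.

normal form:
  λ (f : Vec Nat 4) → λ (ω : Eq Nat 3 3) → vcons Nat 2 1 (vcons Nat 1 5 (vcons Nat 0 1 (vnil Nat)))
type:
  Vec Nat 4 → Eq Nat 3 3 → Vec Nat 3
reduction steps (normal order): 19
already normal: no
first redex: a beta-redex


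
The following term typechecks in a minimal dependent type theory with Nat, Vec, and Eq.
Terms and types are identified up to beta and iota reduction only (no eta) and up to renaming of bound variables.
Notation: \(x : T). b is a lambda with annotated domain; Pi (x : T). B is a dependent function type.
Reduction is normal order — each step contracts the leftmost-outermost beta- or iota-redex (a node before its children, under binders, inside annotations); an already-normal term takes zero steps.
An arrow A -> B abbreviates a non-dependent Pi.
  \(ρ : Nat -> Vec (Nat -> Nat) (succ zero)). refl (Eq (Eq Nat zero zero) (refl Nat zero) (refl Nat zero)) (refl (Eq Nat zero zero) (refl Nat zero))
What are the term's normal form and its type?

normal form:
  \(ρ : Nat -> Vec (Nat -> Nat) (succ zero)). refl (Eq (Eq Nat zero zero) (refl Nat zero) (refl Nat zero)) (refl (Eq Nat zero zero) (refl Nat zero))
inferred type:
  (Nat -> Vec (Nat -> Nat) (succ zero)) -> Eq (Eq (Eq Nat zero zero) (refl Nat zero) (refl Nat zero)) (refl (Eq Nat zero zero) (refl Nat zero)) (refl (Eq Nat zero zero) (refl Nat zero))
observation: no redex remains anywhere in the term; it is its own normal form.


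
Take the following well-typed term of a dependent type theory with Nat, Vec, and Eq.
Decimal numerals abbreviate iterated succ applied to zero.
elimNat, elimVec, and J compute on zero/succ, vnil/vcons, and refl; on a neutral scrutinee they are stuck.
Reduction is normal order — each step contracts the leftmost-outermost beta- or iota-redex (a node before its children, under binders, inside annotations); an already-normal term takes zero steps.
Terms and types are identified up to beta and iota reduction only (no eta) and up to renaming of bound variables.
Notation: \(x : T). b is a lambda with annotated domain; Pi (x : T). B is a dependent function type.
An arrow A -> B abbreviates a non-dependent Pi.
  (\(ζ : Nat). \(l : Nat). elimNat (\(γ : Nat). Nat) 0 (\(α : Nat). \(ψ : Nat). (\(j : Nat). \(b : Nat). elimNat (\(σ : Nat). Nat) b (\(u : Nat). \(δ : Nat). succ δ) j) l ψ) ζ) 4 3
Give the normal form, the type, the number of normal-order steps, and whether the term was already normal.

reduced normal form:
  12
inferred type:
  Nat
normal-order step count: 63
already normal: no
first redex: a beta-redex


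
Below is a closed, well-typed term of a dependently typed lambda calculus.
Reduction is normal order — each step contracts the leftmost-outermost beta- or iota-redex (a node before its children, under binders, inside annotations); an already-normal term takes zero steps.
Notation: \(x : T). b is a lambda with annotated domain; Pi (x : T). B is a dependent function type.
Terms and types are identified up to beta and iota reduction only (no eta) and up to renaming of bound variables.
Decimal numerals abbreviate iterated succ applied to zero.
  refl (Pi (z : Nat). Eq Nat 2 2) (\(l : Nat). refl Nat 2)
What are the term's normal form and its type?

reduced normal form:
  refl (Pi (z : Nat). Eq Nat 2 2) (\(l : Nat). refl Nat 2)
inferred type:
  Eq (Pi (z : Nat). Eq Nat 2 2) (\(l : Nat). refl Nat 2) (\(τ : Nat). refl Nat 2)


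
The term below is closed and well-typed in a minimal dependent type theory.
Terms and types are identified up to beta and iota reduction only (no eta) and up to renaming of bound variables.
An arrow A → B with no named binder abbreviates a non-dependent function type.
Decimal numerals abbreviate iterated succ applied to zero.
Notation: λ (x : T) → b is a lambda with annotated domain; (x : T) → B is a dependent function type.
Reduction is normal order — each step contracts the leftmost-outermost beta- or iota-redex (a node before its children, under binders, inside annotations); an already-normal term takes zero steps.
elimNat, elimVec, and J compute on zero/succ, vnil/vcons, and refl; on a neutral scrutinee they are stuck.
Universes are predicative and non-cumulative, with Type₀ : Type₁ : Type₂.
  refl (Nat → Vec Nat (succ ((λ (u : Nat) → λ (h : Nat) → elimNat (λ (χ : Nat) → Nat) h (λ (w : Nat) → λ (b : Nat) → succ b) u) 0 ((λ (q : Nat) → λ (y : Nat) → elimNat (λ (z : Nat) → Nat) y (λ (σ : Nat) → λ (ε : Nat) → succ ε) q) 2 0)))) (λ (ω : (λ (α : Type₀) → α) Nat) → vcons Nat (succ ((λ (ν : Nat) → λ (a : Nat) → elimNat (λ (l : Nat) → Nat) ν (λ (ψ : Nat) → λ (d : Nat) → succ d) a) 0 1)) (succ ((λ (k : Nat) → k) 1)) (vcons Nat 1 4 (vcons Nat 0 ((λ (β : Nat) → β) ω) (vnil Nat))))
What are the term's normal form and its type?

reduced normal form:
  refl (Nat → Vec Nat 3) (λ (u : Nat) → vcons Nat 2 2 (vcons Nat 1 4 (vcons Nat 0 u (vnil Nat))))
inferred type:
  Eq (Nat → Vec Nat 3) (λ (u : Nat) → vcons Nat 2 2 (vcons Nat 1 4 (vcons Nat 0 u (vnil Nat)))) (λ (h : Nat) → vcons Nat 2 2 (vcons Nat 1 4 (vcons Nat 0 h (vnil Nat))))


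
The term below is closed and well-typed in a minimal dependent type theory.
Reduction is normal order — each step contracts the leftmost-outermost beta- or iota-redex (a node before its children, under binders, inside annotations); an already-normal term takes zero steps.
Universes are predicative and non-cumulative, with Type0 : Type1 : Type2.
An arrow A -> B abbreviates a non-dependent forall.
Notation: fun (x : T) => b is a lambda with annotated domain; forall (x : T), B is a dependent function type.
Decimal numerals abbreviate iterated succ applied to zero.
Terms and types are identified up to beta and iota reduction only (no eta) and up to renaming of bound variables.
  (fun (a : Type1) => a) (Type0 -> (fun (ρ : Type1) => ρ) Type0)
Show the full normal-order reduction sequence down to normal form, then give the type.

reduction (normal order):
  (fun (a : Type1) => a) (Type0 -> (fun (ρ : Type1) => ρ) Type0)
  ~> Type0 -> (fun (a : Type1) => a) Type0
  ~> Type0 -> Type0
inferred type:
  Type1


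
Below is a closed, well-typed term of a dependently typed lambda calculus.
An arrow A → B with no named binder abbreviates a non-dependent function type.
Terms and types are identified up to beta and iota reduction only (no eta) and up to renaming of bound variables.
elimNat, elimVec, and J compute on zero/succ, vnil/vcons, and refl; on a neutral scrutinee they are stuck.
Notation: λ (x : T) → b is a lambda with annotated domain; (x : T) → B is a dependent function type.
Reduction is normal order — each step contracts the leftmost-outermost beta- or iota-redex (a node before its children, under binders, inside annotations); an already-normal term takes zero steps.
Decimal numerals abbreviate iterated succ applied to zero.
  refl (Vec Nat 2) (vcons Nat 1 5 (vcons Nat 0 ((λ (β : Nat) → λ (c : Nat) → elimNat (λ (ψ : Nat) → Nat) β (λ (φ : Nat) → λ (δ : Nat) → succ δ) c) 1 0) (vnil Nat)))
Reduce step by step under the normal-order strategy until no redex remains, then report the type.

reduction (normal order):
  refl (Vec Nat 2) (vcons Nat 1 5 (vcons Nat 0 ((λ (β : Nat) → λ (c : Nat) → elimNat (λ (ψ : Nat) → Nat) β (λ (φ : Nat) → λ (δ : Nat) → succ δ) c) 1 0) (vnil Nat)))
  ~> refl (Vec Nat 2) (vcons Nat 1 5 (vcons Nat 0 ((λ (β : Nat) → elimNat (λ (c : Nat) → Nat) 1 (λ (ψ : Nat) → λ (φ : Nat) → succ φ) β) 0) (vnil Nat)))
  ~> refl (Vec Nat 2) (vcons Nat 1 5 (vcons Nat 0 (elimNat (λ (β : Nat) → Nat) 1 (λ (c : Nat) → λ (ψ : Nat) → succ ψ) 0) (vnil Nat)))
  ~> refl (Vec Nat 2) (vcons Nat 1 5 (vcons Nat 0 1 (vnil Nat)))
inferred type:
  Eq (Vec Nat 2) (vcons Nat 1 5 (vcons Nat 0 1 (vnil Nat))) (vcons Nat 1 5 (vcons Nat 0 1 (vnil Nat)))


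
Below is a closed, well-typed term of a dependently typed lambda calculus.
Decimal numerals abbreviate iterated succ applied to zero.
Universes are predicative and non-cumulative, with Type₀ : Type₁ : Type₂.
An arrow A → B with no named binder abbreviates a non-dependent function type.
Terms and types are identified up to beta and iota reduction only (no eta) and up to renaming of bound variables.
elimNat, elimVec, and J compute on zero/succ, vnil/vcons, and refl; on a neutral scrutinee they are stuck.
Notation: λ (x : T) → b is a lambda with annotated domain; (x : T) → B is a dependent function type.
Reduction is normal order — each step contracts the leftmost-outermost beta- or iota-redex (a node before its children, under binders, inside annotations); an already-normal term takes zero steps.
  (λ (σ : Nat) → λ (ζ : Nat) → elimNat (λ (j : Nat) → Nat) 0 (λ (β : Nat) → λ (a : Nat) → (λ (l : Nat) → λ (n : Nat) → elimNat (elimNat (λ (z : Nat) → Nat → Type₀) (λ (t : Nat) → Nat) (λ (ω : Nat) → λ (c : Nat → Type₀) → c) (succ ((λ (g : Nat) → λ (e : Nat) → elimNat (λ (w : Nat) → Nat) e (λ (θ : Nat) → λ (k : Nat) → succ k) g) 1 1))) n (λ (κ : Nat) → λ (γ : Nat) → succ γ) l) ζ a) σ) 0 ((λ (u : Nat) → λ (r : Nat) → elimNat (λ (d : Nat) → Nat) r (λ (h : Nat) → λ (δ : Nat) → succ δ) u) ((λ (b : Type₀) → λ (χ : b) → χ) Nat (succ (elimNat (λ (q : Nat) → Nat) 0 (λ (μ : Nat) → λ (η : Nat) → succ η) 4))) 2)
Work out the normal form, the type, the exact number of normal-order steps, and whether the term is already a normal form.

resulting normal form:
  0
type:
  Nat
steps to reach normal form (normal order): 3
started in normal form: no
first redex: a beta-redex


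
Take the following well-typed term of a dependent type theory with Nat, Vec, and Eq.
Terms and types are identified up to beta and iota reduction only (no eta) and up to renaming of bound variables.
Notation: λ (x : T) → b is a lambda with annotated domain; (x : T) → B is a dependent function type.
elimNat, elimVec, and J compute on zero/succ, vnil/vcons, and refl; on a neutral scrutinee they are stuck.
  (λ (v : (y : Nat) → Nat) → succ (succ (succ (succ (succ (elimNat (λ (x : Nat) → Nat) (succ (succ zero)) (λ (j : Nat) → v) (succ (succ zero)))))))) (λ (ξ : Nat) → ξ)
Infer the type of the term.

inferred type:
  Nat


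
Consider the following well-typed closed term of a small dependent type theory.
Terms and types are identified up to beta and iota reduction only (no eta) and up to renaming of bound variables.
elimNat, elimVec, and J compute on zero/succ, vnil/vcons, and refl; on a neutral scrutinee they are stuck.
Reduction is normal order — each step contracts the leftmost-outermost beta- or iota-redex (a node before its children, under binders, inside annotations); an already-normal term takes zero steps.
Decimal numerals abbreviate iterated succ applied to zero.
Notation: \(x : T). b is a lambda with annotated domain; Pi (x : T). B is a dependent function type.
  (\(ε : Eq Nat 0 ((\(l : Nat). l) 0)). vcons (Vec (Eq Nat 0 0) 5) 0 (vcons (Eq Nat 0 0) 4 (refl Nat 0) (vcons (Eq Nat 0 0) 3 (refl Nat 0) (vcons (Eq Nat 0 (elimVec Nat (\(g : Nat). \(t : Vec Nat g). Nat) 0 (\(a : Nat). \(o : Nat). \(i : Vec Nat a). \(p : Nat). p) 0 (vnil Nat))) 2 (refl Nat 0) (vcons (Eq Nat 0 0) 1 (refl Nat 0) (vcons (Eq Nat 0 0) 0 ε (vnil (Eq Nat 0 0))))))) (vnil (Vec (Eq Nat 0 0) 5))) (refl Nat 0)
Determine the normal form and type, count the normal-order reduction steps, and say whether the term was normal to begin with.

resulting normal form:
  vcons (Vec (Eq Nat 0 0) 5) 0 (vcons (Eq Nat 0 0) 4 (refl Nat 0) (vcons (Eq Nat 0 0) 3 (refl Nat 0) (vcons (Eq Nat 0 0) 2 (refl Nat 0) (vcons (Eq Nat 0 0) 1 (refl Nat 0) (vcons (Eq Nat 0 0) 0 (refl Nat 0) (vnil (Eq Nat 0 0))))))) (vnil (Vec (Eq Nat 0 0) 5))
type:
  Vec (Vec (Eq Nat 0 0) 5) 1
normal-order step count: 2
started in normal form: no
first contracted redex: a beta-redex


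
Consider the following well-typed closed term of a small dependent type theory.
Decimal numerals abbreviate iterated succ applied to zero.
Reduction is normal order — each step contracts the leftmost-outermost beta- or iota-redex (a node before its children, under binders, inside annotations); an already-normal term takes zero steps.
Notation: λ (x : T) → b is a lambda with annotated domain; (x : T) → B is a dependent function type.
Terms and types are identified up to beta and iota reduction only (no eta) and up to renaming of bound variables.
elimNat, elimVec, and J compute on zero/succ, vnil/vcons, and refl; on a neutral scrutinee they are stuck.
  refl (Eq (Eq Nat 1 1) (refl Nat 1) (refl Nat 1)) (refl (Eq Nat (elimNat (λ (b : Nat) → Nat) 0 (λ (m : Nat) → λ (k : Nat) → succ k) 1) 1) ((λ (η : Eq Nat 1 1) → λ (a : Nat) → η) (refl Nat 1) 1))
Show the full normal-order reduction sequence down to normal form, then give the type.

normal-order reduction sequence:
  refl (Eq (Eq Nat 1 1) (refl Nat 1) (refl Nat 1)) (refl (Eq Nat (elimNat (λ (b : Nat) → Nat) 0 (λ (m : Nat) → λ (k : Nat) → succ k) 1) 1) ((λ (η : Eq Nat 1 1) → λ (a : Nat) → η) (refl Nat 1) 1))
  ~> refl (Eq (Eq Nat 1 1) (refl Nat 1) (refl Nat 1)) (refl (Eq Nat ((λ (b : Nat) → λ (m : Nat) → succ m) 0 (elimNat (λ (k : Nat) → Nat) 0 (λ (η : Nat) → λ (a : Nat) → succ a) 0)) 1) ((λ (j : Eq Nat 1 1) → λ (φ : Nat) → j) (refl Nat 1) 1))
  ~> refl (Eq (Eq Nat 1 1) (refl Nat 1) (refl Nat 1)) (refl (Eq Nat ((λ (b : Nat) → succ b) (elimNat (λ (m : Nat) → Nat) 0 (λ (k : Nat) → λ (η : Nat) → succ η) 0)) 1) ((λ (a : Eq Nat 1 1) → λ (j : Nat) → a) (refl Nat 1) 1))
  ~> refl (Eq (Eq Nat 1 1) (refl Nat 1) (refl Nat 1)) (refl (Eq Nat (succ (elimNat (λ (b : Nat) → Nat) 0 (λ (m : Nat) → λ (k : Nat) → succ k) 0)) 1) ((λ (η : Eq Nat 1 1) → λ (a : Nat) → η) (refl Nat 1) 1))
  ~> refl (Eq (Eq Nat 1 1) (refl Nat 1) (refl Nat 1)) (refl (Eq Nat 1 1) ((λ (b : Eq Nat 1 1) → λ (m : Nat) → b) (refl Nat 1) 1))
  ~> refl (Eq (Eq Nat 1 1) (refl Nat 1) (refl Nat 1)) (refl (Eq Nat 1 1) ((λ (b : Nat) → refl Nat 1) 1))
  ~> refl (Eq (Eq Nat 1 1) (refl Nat 1) (refl Nat 1)) (refl (Eq Nat 1 1) (refl Nat 1))
the term's type:
  Eq (Eq (Eq Nat 1 1) (refl Nat 1) (refl Nat 1)) (refl (Eq Nat 1 1) (refl Nat 1)) (refl (Eq Nat 1 1) (refl Nat 1))


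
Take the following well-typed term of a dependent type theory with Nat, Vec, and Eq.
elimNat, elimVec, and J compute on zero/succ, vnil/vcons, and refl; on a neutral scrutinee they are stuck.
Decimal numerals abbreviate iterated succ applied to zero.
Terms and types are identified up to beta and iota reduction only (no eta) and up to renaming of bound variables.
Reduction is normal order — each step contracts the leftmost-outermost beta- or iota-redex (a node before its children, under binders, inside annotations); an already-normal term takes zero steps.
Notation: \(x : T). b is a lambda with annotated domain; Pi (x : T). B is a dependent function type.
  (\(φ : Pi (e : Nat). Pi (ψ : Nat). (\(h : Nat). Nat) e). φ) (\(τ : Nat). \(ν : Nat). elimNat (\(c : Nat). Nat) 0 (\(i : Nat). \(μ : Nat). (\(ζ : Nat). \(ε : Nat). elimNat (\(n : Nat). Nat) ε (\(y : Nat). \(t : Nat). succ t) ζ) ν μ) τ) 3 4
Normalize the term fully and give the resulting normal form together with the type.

resulting normal form:
  12
type:
  Nat


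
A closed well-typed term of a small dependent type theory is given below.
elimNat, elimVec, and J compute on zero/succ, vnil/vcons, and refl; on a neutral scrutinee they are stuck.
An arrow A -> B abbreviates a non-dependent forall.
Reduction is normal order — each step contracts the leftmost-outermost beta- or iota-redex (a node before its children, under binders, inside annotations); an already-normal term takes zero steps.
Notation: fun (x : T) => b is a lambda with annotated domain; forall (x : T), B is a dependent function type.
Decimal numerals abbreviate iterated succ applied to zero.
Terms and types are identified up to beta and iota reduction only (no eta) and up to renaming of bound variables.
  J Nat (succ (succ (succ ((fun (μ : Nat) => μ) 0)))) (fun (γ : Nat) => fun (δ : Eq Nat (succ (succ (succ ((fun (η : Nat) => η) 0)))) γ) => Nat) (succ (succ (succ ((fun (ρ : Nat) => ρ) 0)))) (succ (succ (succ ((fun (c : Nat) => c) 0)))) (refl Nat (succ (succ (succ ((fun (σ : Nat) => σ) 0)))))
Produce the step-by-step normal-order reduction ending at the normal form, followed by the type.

reduction (normal order):
  J Nat (succ (succ (succ ((fun (μ : Nat) => μ) 0)))) (fun (γ : Nat) => fun (δ : Eq Nat (succ (succ (succ ((fun (η : Nat) => η) 0)))) γ) => Nat) (succ (succ (succ ((fun (ρ : Nat) => ρ) 0)))) (succ (succ (succ ((fun (c : Nat) => c) 0)))) (refl Nat (succ (succ (succ ((fun (σ : Nat) => σ) 0)))))
  ~> succ (succ (succ ((fun (μ : Nat) => μ) 0)))
  ~> 3
inferred type:
  Nat


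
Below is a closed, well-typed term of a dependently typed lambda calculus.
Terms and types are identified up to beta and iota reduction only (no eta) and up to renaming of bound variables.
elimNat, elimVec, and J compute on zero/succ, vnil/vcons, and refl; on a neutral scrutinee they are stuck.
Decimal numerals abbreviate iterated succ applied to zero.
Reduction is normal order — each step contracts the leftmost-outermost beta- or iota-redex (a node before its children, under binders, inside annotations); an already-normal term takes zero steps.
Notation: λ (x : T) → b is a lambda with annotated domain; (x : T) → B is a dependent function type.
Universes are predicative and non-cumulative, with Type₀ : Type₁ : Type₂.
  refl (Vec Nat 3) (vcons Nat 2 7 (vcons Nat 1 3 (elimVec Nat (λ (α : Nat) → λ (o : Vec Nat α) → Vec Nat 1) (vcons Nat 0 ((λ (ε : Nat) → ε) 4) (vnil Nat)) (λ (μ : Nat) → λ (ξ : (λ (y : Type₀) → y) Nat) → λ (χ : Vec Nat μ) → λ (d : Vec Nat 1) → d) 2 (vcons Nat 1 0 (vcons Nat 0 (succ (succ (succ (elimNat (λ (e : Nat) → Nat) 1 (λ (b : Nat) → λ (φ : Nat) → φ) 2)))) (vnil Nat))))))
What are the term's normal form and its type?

normal form:
  refl (Vec Nat 3) (vcons Nat 2 7 (vcons Nat 1 3 (vcons Nat 0 4 (vnil Nat))))
type:
  Eq (Vec Nat 3) (vcons Nat 2 7 (vcons Nat 1 3 (vcons Nat 0 4 (vnil Nat)))) (vcons Nat 2 7 (vcons Nat 1 3 (vcons Nat 0 4 (vnil Nat))))


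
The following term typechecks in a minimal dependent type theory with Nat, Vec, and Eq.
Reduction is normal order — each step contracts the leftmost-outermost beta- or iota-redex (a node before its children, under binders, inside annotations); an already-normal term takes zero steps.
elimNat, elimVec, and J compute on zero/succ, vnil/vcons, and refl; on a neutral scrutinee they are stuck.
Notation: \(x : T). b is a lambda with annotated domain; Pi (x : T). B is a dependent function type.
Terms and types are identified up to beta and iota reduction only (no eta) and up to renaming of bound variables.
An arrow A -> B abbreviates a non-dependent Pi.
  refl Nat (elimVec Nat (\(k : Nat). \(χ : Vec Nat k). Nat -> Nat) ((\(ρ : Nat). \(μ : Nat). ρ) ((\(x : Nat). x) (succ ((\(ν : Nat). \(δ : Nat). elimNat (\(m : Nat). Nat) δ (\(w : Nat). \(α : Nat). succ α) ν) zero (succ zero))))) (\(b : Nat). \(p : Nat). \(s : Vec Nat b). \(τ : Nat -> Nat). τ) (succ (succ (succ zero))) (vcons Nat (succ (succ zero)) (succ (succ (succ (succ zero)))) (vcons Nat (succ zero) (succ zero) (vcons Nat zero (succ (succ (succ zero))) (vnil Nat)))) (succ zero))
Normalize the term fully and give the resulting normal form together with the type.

resulting normal form:
  refl Nat (succ (succ zero))
type:
  Eq Nat (succ (succ zero)) (succ (succ zero))
observation: 22 normal-order steps separate the term from its normal form.


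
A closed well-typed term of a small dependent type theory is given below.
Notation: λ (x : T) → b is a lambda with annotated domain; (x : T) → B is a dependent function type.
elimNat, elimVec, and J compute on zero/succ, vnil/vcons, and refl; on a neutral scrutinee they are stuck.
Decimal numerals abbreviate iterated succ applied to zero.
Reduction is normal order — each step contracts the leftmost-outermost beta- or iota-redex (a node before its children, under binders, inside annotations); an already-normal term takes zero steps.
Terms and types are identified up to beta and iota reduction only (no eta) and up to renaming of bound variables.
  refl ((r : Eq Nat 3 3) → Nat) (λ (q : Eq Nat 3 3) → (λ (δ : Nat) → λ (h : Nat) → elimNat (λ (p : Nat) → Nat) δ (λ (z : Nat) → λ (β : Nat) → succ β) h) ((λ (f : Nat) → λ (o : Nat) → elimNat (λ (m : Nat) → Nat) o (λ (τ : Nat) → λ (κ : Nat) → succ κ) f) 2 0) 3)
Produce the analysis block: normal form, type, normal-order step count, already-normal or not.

reduced normal form:
  refl ((r : Eq Nat 3 3) → Nat) (λ (q : Eq Nat 3 3) → 5)
inferred type:
  Eq ((r : Eq Nat 3 3) → Nat) (λ (q : Eq Nat 3 3) → 5) (λ (δ : Eq Nat 3 3) → 5)
steps to reach normal form (normal order): 21
term was already normal: no
first redex: a beta-redex


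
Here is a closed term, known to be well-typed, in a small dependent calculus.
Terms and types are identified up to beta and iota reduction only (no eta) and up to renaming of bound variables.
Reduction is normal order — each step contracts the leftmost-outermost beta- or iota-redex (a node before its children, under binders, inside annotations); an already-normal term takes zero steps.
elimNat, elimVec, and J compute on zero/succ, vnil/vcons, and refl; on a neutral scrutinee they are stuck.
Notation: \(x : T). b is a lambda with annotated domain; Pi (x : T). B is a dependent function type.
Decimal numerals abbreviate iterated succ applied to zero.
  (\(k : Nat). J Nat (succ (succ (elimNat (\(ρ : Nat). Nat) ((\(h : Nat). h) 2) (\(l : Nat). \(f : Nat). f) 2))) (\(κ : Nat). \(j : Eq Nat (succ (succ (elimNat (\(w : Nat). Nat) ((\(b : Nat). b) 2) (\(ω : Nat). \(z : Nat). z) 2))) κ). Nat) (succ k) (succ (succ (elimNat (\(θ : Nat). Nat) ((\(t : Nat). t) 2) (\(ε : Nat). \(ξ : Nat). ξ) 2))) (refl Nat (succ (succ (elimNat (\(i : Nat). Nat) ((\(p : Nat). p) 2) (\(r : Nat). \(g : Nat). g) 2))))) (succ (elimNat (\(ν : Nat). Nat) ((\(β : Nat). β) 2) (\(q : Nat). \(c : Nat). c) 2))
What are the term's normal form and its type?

normal form:
  4
inferred type:
  Nat
observation: the term reaches its normal form after 10 normal-order steps.


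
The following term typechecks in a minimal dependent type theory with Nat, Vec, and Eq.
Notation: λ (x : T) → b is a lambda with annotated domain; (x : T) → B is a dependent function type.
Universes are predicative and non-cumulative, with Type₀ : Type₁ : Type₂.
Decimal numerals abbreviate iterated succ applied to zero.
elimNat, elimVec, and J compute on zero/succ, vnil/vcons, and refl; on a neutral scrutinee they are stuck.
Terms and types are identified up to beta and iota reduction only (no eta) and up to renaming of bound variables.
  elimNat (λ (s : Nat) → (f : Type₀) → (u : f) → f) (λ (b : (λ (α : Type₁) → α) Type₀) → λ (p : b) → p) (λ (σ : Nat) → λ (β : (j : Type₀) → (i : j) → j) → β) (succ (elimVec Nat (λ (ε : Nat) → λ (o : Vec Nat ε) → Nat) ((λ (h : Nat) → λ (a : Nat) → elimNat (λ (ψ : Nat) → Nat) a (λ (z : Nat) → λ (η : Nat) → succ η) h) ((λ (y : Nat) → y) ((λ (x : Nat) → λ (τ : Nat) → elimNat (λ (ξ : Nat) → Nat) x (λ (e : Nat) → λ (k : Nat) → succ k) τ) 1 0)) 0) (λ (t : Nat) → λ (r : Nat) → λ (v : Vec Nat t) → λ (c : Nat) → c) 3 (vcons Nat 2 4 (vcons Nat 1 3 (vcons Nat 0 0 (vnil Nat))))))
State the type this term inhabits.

inferred type:
  (s : Type₀) → (f : s) → s


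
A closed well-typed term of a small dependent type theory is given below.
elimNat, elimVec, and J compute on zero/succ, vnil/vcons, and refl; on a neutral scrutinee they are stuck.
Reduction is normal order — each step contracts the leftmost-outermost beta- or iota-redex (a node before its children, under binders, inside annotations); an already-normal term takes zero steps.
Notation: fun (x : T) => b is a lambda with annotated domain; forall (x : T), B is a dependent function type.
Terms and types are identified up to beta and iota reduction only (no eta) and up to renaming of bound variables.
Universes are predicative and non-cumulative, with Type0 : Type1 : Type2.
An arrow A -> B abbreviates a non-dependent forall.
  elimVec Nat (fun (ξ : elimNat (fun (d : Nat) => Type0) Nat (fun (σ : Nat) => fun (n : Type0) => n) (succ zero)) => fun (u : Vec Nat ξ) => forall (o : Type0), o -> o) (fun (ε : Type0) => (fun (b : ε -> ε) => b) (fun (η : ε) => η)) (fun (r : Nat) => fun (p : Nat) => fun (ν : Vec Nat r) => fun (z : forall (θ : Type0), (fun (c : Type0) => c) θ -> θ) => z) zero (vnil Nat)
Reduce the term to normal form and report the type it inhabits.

reduced normal form:
  fun (ξ : Type0) => fun (d : ξ) => d
type:
  forall (ξ : Type0), ξ -> ξ


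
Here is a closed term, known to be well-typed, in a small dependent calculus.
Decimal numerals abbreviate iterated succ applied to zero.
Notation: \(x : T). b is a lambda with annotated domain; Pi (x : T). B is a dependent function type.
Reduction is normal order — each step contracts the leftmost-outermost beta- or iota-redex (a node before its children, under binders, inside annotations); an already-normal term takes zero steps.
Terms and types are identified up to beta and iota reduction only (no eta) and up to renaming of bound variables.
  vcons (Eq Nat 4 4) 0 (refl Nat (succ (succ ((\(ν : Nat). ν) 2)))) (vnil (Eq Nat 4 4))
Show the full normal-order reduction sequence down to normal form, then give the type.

normal-order reduction sequence:
  vcons (Eq Nat 4 4) 0 (refl Nat (succ (succ ((\(ν : Nat). ν) 2)))) (vnil (Eq Nat 4 4))
  ~> vcons (Eq Nat 4 4) 0 (refl Nat 4) (vnil (Eq Nat 4 4))
inferred type:
  Vec (Eq Nat 4 4) 1


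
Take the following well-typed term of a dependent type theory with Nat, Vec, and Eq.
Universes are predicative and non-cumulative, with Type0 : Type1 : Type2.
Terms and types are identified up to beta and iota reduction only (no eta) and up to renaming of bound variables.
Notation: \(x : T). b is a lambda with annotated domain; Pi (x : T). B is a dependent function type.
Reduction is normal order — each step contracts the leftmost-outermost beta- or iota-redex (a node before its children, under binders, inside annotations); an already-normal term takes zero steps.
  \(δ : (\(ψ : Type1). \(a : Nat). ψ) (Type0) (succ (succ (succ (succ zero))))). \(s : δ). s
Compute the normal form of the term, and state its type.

resulting normal form:
  \(δ : Type0). \(ψ : δ). ψ
type:
  Pi (δ : Type0). Pi (ψ : δ). δ
observation: 2 normal-order steps normalize the term, beginning with a beta-redex.
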